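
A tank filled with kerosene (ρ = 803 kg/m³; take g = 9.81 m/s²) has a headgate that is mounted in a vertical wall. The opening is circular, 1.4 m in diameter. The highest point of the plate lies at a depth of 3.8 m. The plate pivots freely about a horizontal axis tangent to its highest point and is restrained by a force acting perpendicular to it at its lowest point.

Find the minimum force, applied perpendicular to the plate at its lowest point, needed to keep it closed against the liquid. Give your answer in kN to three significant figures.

P ≈ 28.3 kN

γ = ρg = 803 × 9.81 / 1000 = 7.87743 kN/m³.
The centroid is at the centre, 0.7 m below the top of the plate, so the centroid depth is h_c = 3.8 + 0.7 = 4.5 m.
A = π(0.7)² = 1.53938 m².
Resultant F = γ·h_c·A = 7.87743 × 4.5 × 1.53938 = 54.5686 kN.
I_c = πr⁴/4 = π × 0.7⁴/4 = 0.188574 m⁴.
Centre of pressure: y_p = y_c + I_c/(y_c·A) = 4.5 + 0.188574/(4.5 × 1.53938) = 4.5 + 0.0272222 = 4.52722 m along the plane.
The resultant acts 0.7 + 0.0272222 = 0.727222 m (along the plate) below the hinge at the top edge, so the moment about the hinge is M = F × 0.727222 = 54.5686 × 0.727222 = 39.6835 kN·m.
A normal force at the bottom, 1.4 m from the hinge, must supply this moment: P = 39.6835/1.4 = 28.3454 kN.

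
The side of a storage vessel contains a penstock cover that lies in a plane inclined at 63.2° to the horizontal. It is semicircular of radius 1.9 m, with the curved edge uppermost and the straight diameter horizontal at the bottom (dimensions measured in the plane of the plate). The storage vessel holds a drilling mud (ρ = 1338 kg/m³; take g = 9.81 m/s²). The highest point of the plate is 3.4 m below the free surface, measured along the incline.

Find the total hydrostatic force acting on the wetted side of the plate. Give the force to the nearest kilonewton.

F ≈ 299 kN

γ = ρg = 1338 × 9.81 / 1000 = 13.12578 kN/m³.
Let θ = 63.2° be the plate's angle to the horizontal; measure y along the incline from where the plane meets the free surface. Vertical depth h = y·sinθ with sinθ = 0.892586.
The centroid lies 4r/(3π) = 0.806385 m above the diameter, so r − 4r/(3π) = 1.9 − 0.806385 = 1.09361 m below the topmost point, so y_c = 3.4 + 1.09361 = 4.49361 m and h_c = 4.49361 × 0.892586 = 4.01093 m.
A = πr²/2 = π × 1.9²/2 = 5.67057 m².
Resultant F = γ·h_c·A = 13.12578 × 4.01093 × 5.67057 = 298.536 kN.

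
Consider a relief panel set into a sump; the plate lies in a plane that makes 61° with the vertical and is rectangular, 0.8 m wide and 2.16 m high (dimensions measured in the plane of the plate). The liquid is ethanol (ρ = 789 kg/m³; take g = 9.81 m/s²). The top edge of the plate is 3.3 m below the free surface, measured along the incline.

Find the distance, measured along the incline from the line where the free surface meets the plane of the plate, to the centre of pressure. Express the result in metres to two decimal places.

y_p = 4.47 m

γ = ρg = 789 × 9.81 / 1000 = 7.74009 kN/m³.
The plate makes 61° with the vertical, i.e. θ = 90° − 61° = 29° to the horizontal. Measuring y along the incline from the free-surface line, vertical depth h = y·sinθ with sinθ = 0.484810.
The centroid lies 2.16/2 = 1.08 m below the top edge, so y_c = 3.3 + 1.08 = 4.38 m and h_c = 4.38 × 0.484810 = 2.12347 m.
A = 0.8 × 2.16 = 1.728 m².
Resultant F = γ·h_c·A = 7.74009 × 2.12347 × 1.728 = 28.4011 kN.
I_c = b·h³/12 = 0.8 × 2.16³/12 = 0.671846 m⁴.
Centre of pressure: y_p = y_c + I_c/(y_c·A) = 4.38 + 0.671846/(4.38 × 1.728) = 4.38 + 0.0887671 = 4.46877 m along the plane.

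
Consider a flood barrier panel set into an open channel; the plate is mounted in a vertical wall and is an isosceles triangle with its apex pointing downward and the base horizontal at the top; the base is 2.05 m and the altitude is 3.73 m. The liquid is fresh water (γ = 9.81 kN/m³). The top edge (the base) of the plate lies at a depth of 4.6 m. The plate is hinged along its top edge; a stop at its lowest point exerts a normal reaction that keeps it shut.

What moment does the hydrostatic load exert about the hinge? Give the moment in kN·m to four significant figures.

γ = 9.81 kN/m³.
With the apex down, the centroid sits h/3 = 3.73/3 = 1.24333 m below the base (the top edge), so the centroid depth is h_c = 4.6 + 1.24333 = 5.84333 m.
A = ½ × 2.05 × 3.73 = 3.82325 m².
Resultant F = γ·h_c·A = 9.81 × 5.84333 × 3.82325 = 219.16 kN.
I_c = b·h³/36 = 2.05 × 3.73³/36 = 2.95514 m⁴.
Centre of pressure: y_p = y_c + I_c/(y_c·A) = 5.84333 + 2.95514/(5.84333 × 3.82325) = 5.84333 + 0.132277 = 5.97561 m along the plane.
The resultant acts 1.24333 + 0.132277 = 1.37561 m (along the plate) below the hinge at the top edge, so the moment about the hinge is M = F × 1.37561 = 219.16 × 1.37561 = 301.479 kN·m.

M ≈ 301.5 kN·m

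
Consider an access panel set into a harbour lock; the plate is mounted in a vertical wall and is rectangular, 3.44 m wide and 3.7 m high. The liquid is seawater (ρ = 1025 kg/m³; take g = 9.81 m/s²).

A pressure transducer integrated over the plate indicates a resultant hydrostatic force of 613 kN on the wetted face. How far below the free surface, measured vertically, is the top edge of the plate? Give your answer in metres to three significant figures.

γ = ρg = 1025 × 9.81 / 1000 = 10.05525 kN/m³.
A = 3.44 × 3.7 = 12.728 m².
From F = γ·h_c·A, the centroid depth is h_c = 613/(10.05525 × 12.728) = 4.78969 m.
The centroid lies 3.7/2 = 1.85 m below the top edge, so the top edge sits at h_top = 4.78969 − 1.85 = 2.93969 m below the surface.

d_top ≈ 2.94 m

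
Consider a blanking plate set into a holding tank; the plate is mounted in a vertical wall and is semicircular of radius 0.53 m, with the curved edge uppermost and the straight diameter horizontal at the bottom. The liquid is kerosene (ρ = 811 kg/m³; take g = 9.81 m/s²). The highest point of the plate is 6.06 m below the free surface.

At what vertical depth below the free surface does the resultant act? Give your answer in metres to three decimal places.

γ = ρg = 811 × 9.81 / 1000 = 7.95591 kN/m³.
The centroid lies 4r/(3π) = 0.224939 m above the diameter, so r − 4r/(3π) = 0.53 − 0.224939 = 0.305061 m below the topmost point, so the centroid depth is h_c = 6.06 + 0.305061 = 6.36506 m.
A = πr²/2 = π × 0.53²/2 = 0.441237 m².
Resultant F = γ·h_c·A = 7.95591 × 6.36506 × 0.441237 = 22.3442 kN.
I_c = (π/8 − 8/(9π))·r⁴ = 0.109757 × 0.53⁴ = 0.00866036 m⁴.
Centre of pressure: y_p = y_c + I_c/(y_c·A) = 6.36506 + 0.00866036/(6.36506 × 0.441237) = 6.36506 + 0.00308362 = 6.36814 m along the plane.

h_p = 6.368 m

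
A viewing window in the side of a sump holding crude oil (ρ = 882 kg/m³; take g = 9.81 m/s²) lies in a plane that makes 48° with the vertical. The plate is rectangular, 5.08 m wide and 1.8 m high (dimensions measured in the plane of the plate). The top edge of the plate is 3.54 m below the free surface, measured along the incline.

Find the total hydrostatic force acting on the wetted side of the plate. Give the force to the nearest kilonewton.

F ≈ 235 kN

γ = ρg = 882 × 9.81 / 1000 = 8.65242 kN/m³.
The plate makes 48° with the vertical, i.e. θ = 90° − 48° = 42° to the horizontal. Measuring y along the incline from the free-surface line, vertical depth h = y·sinθ with sinθ = 0.669131.
The centroid lies 1.8/2 = 0.9 m below the top edge, so y_c = 3.54 + 0.9 = 4.44 m and h_c = 4.44 × 0.669131 = 2.97094 m.
A = 5.08 × 1.8 = 9.144 m².
Resultant F = γ·h_c·A = 8.65242 × 2.97094 × 9.144 = 235.054 kN.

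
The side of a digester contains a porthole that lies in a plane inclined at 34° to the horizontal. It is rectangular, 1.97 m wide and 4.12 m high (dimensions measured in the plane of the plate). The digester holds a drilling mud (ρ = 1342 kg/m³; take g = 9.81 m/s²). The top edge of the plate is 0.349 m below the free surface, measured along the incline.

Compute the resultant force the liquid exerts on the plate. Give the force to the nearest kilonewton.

F ≈ 144 kN

γ = ρg = 1342 × 9.81 / 1000 = 13.16502 kN/m³.
Let θ = 34° be the plate's angle to the horizontal; measure y along the incline from where the plane meets the free surface. Vertical depth h = y·sinθ with sinθ = 0.559193.
The centroid lies 4.12/2 = 2.06 m below the top edge, so y_c = 0.349 + 2.06 = 2.409 m and h_c = 2.409 × 0.559193 = 1.3471 m.
A = 1.97 × 4.12 = 8.1164 m².
Resultant F = γ·h_c·A = 13.16502 × 1.3471 × 8.1164 = 143.941 kN.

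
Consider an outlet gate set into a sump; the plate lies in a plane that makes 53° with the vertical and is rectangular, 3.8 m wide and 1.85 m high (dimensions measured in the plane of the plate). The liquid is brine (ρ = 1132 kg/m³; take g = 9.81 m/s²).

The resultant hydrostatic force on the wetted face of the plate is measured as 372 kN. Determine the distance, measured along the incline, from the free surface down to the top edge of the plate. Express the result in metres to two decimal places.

γ = ρg = 1132 × 9.81 / 1000 = 11.10492 kN/m³.
A = 3.8 × 1.85 = 7.03 m².
From F = γ·h_c·A, the centroid depth is h_c = 372/(11.10492 × 7.03) = 4.7651 m.
The plate makes 53° with the vertical, i.e. θ = 90° − 53° = 37° to the horizontal. Measuring y along the incline from the free-surface line, vertical depth h = y·sinθ with sinθ = 0.601815.
Along the incline, y_c = h_c/sinθ = 4.7651/0.601815 = 7.91788 m.
The centroid lies 1.85/2 = 0.925 m below the top edge, so the top edge sits at y_top = 7.91788 − 0.925 = 6.99288 m along the incline.

y_top ≈ 6.99 m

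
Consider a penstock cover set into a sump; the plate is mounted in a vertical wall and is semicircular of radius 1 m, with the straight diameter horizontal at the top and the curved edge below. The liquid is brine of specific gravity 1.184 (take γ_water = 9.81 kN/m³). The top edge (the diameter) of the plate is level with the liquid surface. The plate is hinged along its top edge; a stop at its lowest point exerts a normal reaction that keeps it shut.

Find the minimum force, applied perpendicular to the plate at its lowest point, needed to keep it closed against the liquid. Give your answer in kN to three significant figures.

γ = 1.184 × 9.81 = 11.61504 kN/m³.
The centroid of a semicircle lies 4r/(3π) = 0.424413 m from the diameter, here below the top edge, so the centroid depth is h_c = 0.424413 m.
A = πr²/2 = π × 1²/2 = 1.5708 m².
Resultant F = γ·h_c·A = 11.61504 × 0.424413 × 1.5708 = 7.74337 kN.
I_c = (π/8 − 8/(9π))·r⁴ = 0.109757 × 1⁴ = 0.109757 m⁴.
Centre of pressure: y_p = y_c + I_c/(y_c·A) = 0.424413 + 0.109757/(0.424413 × 1.5708) = 0.424413 + 0.164635 = 0.589048 m along the plane.
The resultant acts 0.424413 + 0.164635 = 0.589048 m (along the plate) below the hinge at the top edge, so the moment about the hinge is M = F × 0.589048 = 7.74337 × 0.589048 = 4.56122 kN·m.
A normal force at the bottom, 1 m from the hinge, must supply this moment: P = 4.56122/1 = 4.56122 kN.

P ≈ 4.56 kN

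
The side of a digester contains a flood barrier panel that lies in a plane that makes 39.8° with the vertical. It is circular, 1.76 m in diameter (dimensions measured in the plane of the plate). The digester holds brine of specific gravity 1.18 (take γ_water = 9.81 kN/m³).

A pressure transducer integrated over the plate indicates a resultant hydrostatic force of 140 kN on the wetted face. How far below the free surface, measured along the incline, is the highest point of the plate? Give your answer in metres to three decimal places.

γ = 1.18 × 9.81 = 11.5758 kN/m³.
A = π(0.88)² = 2.43285 m².
From F = γ·h_c·A, the centroid depth is h_c = 140/(11.5758 × 2.43285) = 4.97121 m.
The plate makes 39.8° with the vertical, i.e. θ = 90° − 39.8° = 50.2° to the horizontal. Measuring y along the incline from the free-surface line, vertical depth h = y·sinθ with sinθ = 0.768284.
Along the incline, y_c = h_c/sinθ = 4.97121/0.768284 = 6.47054 m.
The centroid is at the centre, 0.88 m below the top of the plate, so the highest point sits at y_top = 6.47054 − 0.88 = 5.59054 m along the incline.

y_top ≈ 5.591 m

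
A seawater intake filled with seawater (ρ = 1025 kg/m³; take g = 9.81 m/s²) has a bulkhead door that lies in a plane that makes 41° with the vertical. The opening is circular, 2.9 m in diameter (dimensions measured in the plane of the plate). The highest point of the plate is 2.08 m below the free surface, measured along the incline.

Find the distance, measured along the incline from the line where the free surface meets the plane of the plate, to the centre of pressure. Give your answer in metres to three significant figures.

γ = ρg = 1025 × 9.81 / 1000 = 10.05525 kN/m³.
The plate makes 41° with the vertical, i.e. θ = 90° − 41° = 49° to the horizontal. Measuring y along the incline from the free-surface line, vertical depth h = y·sinθ with sinθ = 0.754710.
The centroid is at the centre, 1.45 m below the top of the plate, so y_c = 2.08 + 1.45 = 3.53 m and h_c = 3.53 × 0.754710 = 2.66413 m.
A = π(1.45)² = 6.6052 m².
Resultant F = γ·h_c·A = 10.05525 × 2.66413 × 6.6052 = 176.943 kN.
I_c = πr⁴/4 = π × 1.45⁴/4 = 3.47186 m⁴.
Centre of pressure: y_p = y_c + I_c/(y_c·A) = 3.53 + 3.47186/(3.53 × 6.6052) = 3.53 + 0.148902 = 3.6789 m along the plane.

y_p = 3.68 m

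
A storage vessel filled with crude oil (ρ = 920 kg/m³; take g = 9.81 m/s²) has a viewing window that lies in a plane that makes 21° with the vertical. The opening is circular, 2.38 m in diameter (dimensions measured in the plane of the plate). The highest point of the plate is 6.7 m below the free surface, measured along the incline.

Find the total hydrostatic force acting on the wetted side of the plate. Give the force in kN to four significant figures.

γ = ρg = 920 × 9.81 / 1000 = 9.0252 kN/m³.
The plate makes 21° with the vertical, i.e. θ = 90° − 21° = 69° to the horizontal. Measuring y along the incline from the free-surface line, vertical depth h = y·sinθ with sinθ = 0.933580.
The centroid is at the centre, 1.19 m below the top of the plate, so y_c = 6.7 + 1.19 = 7.89 m and h_c = 7.89 × 0.933580 = 7.36595 m.
A = π(1.19)² = 4.44881 m².
Resultant F = γ·h_c·A = 9.0252 × 7.36595 × 4.44881 = 295.753 kN.

F ≈ 295.8 kN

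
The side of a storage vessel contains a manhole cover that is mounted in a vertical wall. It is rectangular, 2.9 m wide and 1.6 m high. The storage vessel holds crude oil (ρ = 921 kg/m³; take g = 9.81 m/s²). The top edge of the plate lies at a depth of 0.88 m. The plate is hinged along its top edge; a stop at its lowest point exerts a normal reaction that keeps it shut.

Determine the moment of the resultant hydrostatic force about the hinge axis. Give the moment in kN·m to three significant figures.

M ≈ 65.3 kN·m

γ = ρg = 921 × 9.81 / 1000 = 9.03501 kN/m³.
The centroid lies 1.6/2 = 0.8 m below the top edge, so the centroid depth is h_c = 0.88 + 0.8 = 1.68 m.
A = 2.9 × 1.6 = 4.64 m².
Resultant F = γ·h_c·A = 9.03501 × 1.68 × 4.64 = 70.4297 kN.
I_c = b·h³/12 = 2.9 × 1.6³/12 = 0.989867 m⁴.
Centre of pressure: y_p = y_c + I_c/(y_c·A) = 1.68 + 0.989867/(1.68 × 4.64) = 1.68 + 0.126984 = 1.80698 m along the plane.
The resultant acts 0.8 + 0.126984 = 0.926984 m (along the plate) below the hinge at the top edge, so the moment about the hinge is M = F × 0.926984 = 70.4297 × 0.926984 = 65.2872 kN·m.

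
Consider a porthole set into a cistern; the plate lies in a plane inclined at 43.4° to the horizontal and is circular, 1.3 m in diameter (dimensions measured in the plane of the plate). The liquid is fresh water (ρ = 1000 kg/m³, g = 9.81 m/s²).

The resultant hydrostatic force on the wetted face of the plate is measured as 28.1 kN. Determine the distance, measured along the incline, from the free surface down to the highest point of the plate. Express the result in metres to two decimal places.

γ = ρg = 1000 × 9.81 = 9810 N/m³ = 9.81 kN/m³.
A = π(0.65)² = 1.32732 m².
From F = γ·h_c·A, the centroid depth is h_c = 28.1/(9.81 × 1.32732) = 2.15805 m.
Let θ = 43.4° be the plate's angle to the horizontal; measure y along the incline from where the plane meets the free surface. Vertical depth h = y·sinθ with sinθ = 0.687088.
Along the incline, y_c = h_c/sinθ = 2.15805/0.687088 = 3.14086 m.
The centroid is at the centre, 0.65 m below the top of the plate, so the highest point sits at y_top = 3.14086 − 0.65 = 2.49086 m along the incline.

y_top ≈ 2.49 m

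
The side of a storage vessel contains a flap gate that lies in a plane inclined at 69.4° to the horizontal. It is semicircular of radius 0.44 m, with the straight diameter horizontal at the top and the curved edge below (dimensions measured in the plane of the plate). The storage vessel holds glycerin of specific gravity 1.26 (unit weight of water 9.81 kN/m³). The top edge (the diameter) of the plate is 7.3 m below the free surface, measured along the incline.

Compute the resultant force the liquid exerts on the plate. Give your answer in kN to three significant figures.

γ = 1.26 × 9.81 = 12.3606 kN/m³.
Let θ = 69.4° be the plate's angle to the horizontal; measure y along the incline from where the plane meets the free surface. Vertical depth h = y·sinθ with sinθ = 0.936060.
The centroid of a semicircle lies 4r/(3π) = 0.186742 m from the diameter, here below the top edge, so y_c = 7.3 + 0.186742 = 7.48674 m and h_c = 7.48674 × 0.936060 = 7.00804 m.
A = πr²/2 = π × 0.44²/2 = 0.304106 m².
Resultant F = γ·h_c·A = 12.3606 × 7.00804 × 0.304106 = 26.3428 kN.

F ≈ 26.3 kN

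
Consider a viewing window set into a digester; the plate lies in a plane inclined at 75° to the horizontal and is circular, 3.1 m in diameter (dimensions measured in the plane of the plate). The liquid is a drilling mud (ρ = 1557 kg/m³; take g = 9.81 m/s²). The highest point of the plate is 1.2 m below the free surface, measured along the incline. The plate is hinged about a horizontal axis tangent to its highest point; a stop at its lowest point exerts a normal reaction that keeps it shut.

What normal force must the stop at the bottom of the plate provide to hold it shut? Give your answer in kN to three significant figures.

γ = ρg = 1557 × 9.81 / 1000 = 15.27417 kN/m³.
Let θ = 75° be the plate's angle to the horizontal; measure y along the incline from where the plane meets the free surface. Vertical depth h = y·sinθ with sinθ = 0.965926.
The centroid is at the centre, 1.55 m below the top of the plate, so y_c = 1.2 + 1.55 = 2.75 m and h_c = 2.75 × 0.965926 = 2.6563 m.
A = π(1.55)² = 7.54768 m².
Resultant F = γ·h_c·A = 15.27417 × 2.6563 × 7.54768 = 306.23 kN.
I_c = πr⁴/4 = π × 1.55⁴/4 = 4.53332 m⁴.
Centre of pressure: y_p = y_c + I_c/(y_c·A) = 2.75 + 4.53332/(2.75 × 7.54768) = 2.75 + 0.218409 = 2.96841 m along the plane.
The resultant acts 1.55 + 0.218409 = 1.76841 m (along the plate) below the hinge at the top edge, so the moment about the hinge is M = F × 1.76841 = 306.23 × 1.76841 = 541.54 kN·m.
A normal force at the bottom, 3.1 m from the hinge, must supply this moment: P = 541.54/3.1 = 174.69 kN.

P ≈ 175 kN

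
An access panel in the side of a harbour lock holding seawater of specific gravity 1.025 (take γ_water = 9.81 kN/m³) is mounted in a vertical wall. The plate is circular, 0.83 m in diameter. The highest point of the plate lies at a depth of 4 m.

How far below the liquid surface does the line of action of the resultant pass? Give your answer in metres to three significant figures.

h_p = 4.42 m

γ = 1.025 × 9.81 = 10.05525 kN/m³.
The centroid is at the centre, 0.415 m below the top of the plate, so the centroid depth is h_c = 4 + 0.415 = 4.415 m.
A = π(0.415)² = 0.541061 m².
Resultant F = γ·h_c·A = 10.05525 × 4.415 × 0.541061 = 24.0198 kN.
I_c = πr⁴/4 = π × 0.415⁴/4 = 0.023296 m⁴.
Centre of pressure: y_p = y_c + I_c/(y_c·A) = 4.415 + 0.023296/(4.415 × 0.541061) = 4.415 + 0.00975224 = 4.42475 m along the plane.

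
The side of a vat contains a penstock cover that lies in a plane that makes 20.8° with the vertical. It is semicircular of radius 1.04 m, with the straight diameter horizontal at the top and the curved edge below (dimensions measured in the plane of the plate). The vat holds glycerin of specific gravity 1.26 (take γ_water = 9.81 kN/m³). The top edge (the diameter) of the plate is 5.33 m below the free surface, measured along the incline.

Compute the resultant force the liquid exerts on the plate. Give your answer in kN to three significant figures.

γ = 1.26 × 9.81 = 12.3606 kN/m³.
The plate makes 20.8° with the vertical, i.e. θ = 90° − 20.8° = 69.2° to the horizontal. Measuring y along the incline from the free-surface line, vertical depth h = y·sinθ with sinθ = 0.934826.
The centroid of a semicircle lies 4r/(3π) = 0.44139 m from the diameter, here below the top edge, so y_c = 5.33 + 0.44139 = 5.77139 m and h_c = 5.77139 × 0.934826 = 5.39525 m.
A = πr²/2 = π × 1.04²/2 = 1.69897 m².
Resultant F = γ·h_c·A = 12.3606 × 5.39525 × 1.69897 = 113.302 kN.

F ≈ 113 kN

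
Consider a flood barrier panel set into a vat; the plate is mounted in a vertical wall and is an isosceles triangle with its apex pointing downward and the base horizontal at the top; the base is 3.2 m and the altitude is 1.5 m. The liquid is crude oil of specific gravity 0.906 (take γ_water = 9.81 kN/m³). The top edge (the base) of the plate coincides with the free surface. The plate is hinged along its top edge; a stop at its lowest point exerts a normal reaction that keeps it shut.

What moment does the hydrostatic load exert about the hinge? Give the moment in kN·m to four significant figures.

M ≈ 7.999 kN·m

γ = 0.906 × 9.81 = 8.88786 kN/m³.
With the apex down, the centroid sits h/3 = 1.5/3 = 0.5 m below the base (the top edge), so the centroid depth is h_c = 0.5 m.
A = ½ × 3.2 × 1.5 = 2.4 m².
Resultant F = γ·h_c·A = 8.88786 × 0.5 × 2.4 = 10.6654 kN.
I_c = b·h³/36 = 3.2 × 1.5³/36 = 0.3 m⁴.
Centre of pressure: y_p = y_c + I_c/(y_c·A) = 0.5 + 0.3/(0.5 × 2.4) = 0.5 + 0.25 = 0.75 m along the plane.
The resultant acts 0.5 + 0.25 = 0.75 m (along the plate) below the hinge at the top edge, so the moment about the hinge is M = F × 0.75 = 10.6654 × 0.75 = 7.99905 kN·m.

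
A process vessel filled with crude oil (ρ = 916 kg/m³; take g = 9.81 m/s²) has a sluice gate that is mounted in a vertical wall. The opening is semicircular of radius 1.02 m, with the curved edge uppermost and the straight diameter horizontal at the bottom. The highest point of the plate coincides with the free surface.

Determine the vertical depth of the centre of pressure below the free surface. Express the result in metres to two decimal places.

h_p = 0.71 m

γ = ρg = 916 × 9.81 / 1000 = 8.98596 kN/m³.
The centroid lies 4r/(3π) = 0.432901 m above the diameter, so r − 4r/(3π) = 1.02 − 0.432901 = 0.587099 m below the topmost point, so the centroid depth is h_c = 0.587099 m.
A = πr²/2 = π × 1.02²/2 = 1.63426 m².
Resultant F = γ·h_c·A = 8.98596 × 0.587099 × 1.63426 = 8.62178 kN.
I_c = (π/8 − 8/(9π))·r⁴ = 0.109757 × 1.02⁴ = 0.118805 m⁴.
Centre of pressure: y_p = y_c + I_c/(y_c·A) = 0.587099 + 0.118805/(0.587099 × 1.63426) = 0.587099 + 0.123823 = 0.710922 m along the plane.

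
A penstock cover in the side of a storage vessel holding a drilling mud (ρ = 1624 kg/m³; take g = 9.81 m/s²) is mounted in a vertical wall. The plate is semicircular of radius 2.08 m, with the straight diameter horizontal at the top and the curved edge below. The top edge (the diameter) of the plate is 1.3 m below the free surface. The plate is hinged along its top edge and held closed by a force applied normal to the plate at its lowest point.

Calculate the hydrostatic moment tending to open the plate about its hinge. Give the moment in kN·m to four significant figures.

M ≈ 241.4 kN·m

γ = ρg = 1624 × 9.81 / 1000 = 15.93144 kN/m³.
The centroid of a semicircle lies 4r/(3π) = 0.882779 m from the diameter, here below the top edge, so the centroid depth is h_c = 1.3 + 0.882779 = 2.18278 m.
A = πr²/2 = π × 2.08²/2 = 6.79589 m².
Resultant F = γ·h_c·A = 15.93144 × 2.18278 × 6.79589 = 236.326 kN.
I_c = (π/8 − 8/(9π))·r⁴ = 0.109757 × 2.08⁴ = 2.0544 m⁴.
Centre of pressure: y_p = y_c + I_c/(y_c·A) = 2.18278 + 2.0544/(2.18278 × 6.79589) = 2.18278 + 0.138493 = 2.32127 m along the plane.
The resultant acts 0.882779 + 0.138493 = 1.02127 m (along the plate) below the hinge at the top edge, so the moment about the hinge is M = F × 1.02127 = 236.326 × 1.02127 = 241.353 kN·m.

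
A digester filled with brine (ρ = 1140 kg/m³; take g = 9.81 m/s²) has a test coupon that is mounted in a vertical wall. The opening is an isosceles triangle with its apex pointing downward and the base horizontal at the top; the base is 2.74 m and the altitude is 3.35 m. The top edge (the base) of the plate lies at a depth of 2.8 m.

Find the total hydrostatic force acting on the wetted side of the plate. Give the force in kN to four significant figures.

γ = ρg = 1140 × 9.81 / 1000 = 11.1834 kN/m³.
With the apex down, the centroid sits h/3 = 3.35/3 = 1.11667 m below the base (the top edge), so the centroid depth is h_c = 2.8 + 1.11667 = 3.91667 m.
A = ½ × 2.74 × 3.35 = 4.5895 m².
Resultant F = γ·h_c·A = 11.1834 × 3.91667 × 4.5895 = 201.028 kN.

F ≈ 201.0 kN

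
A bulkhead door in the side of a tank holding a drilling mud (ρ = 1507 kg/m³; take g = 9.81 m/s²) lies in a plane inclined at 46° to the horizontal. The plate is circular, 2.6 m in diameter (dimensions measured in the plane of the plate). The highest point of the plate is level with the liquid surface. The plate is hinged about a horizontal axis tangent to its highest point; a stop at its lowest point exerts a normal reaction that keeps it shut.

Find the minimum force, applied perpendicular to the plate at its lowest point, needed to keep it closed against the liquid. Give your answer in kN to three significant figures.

γ = ρg = 1507 × 9.81 / 1000 = 14.78367 kN/m³.
Let θ = 46° be the plate's angle to the horizontal; measure y along the incline from where the plane meets the free surface. Vertical depth h = y·sinθ with sinθ = 0.719340.
The centroid is at the centre, 1.3 m below the top of the plate, so y_c = 1.3 m and h_c = 1.3 × 0.719340 = 0.935142 m.
A = π(1.3)² = 5.30929 m².
Resultant F = γ·h_c·A = 14.78367 × 0.935142 × 5.30929 = 73.4 kN.
I_c = πr⁴/4 = π × 1.3⁴/4 = 2.24318 m⁴.
Centre of pressure: y_p = y_c + I_c/(y_c·A) = 1.3 + 2.24318/(1.3 × 5.30929) = 1.3 + 0.325001 = 1.625 m along the plane.
The resultant acts 1.3 + 0.325001 = 1.625 m (along the plate) below the hinge at the top edge, so the moment about the hinge is M = F × 1.625 = 73.4 × 1.625 = 119.275 kN·m.
A normal force at the bottom, 2.6 m from the hinge, must supply this moment: P = 119.275/2.6 = 45.875 kN.

P ≈ 45.9 kN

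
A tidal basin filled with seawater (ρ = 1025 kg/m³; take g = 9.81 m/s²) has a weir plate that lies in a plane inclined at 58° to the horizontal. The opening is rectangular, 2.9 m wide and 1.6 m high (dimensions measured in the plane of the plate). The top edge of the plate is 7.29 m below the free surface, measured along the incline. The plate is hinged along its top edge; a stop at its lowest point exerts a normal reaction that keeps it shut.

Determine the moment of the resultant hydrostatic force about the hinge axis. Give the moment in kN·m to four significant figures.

M ≈ 264.5 kN·m

γ = ρg = 1025 × 9.81 / 1000 = 10.05525 kN/m³.
Let θ = 58° be the plate's angle to the horizontal; measure y along the incline from where the plane meets the free surface. Vertical depth h = y·sinθ with sinθ = 0.848048.
The centroid lies 1.6/2 = 0.8 m below the top edge, so y_c = 7.29 + 0.8 = 8.09 m and h_c = 8.09 × 0.848048 = 6.86071 m.
A = 2.9 × 1.6 = 4.64 m².
Resultant F = γ·h_c·A = 10.05525 × 6.86071 × 4.64 = 320.096 kN.
I_c = b·h³/12 = 2.9 × 1.6³/12 = 0.989867 m⁴.
Centre of pressure: y_p = y_c + I_c/(y_c·A) = 8.09 + 0.989867/(8.09 × 4.64) = 8.09 + 0.02637 = 8.11637 m along the plane.
The resultant acts 0.8 + 0.02637 = 0.82637 m (along the plate) below the hinge at the top edge, so the moment about the hinge is M = F × 0.82637 = 320.096 × 0.82637 = 264.518 kN·m.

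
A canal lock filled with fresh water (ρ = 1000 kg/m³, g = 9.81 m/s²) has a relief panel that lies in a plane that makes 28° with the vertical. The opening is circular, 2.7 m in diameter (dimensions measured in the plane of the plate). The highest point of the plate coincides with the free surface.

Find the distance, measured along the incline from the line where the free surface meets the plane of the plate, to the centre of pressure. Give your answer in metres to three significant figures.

y_p = 1.69 m

γ = ρg = 1000 × 9.81 = 9810 N/m³ = 9.81 kN/m³.
The plate makes 28° with the vertical, i.e. θ = 90° − 28° = 62° to the horizontal. Measuring y along the incline from the free-surface line, vertical depth h = y·sinθ with sinθ = 0.882948.
The centroid is at the centre, 1.35 m below the top of the plate, so y_c = 1.35 m and h_c = 1.35 × 0.882948 = 1.19198 m.
A = π(1.35)² = 5.72555 m².
Resultant F = γ·h_c·A = 9.81 × 1.19198 × 5.72555 = 66.9507 kN.
I_c = πr⁴/4 = π × 1.35⁴/4 = 2.6087 m⁴.
Centre of pressure: y_p = y_c + I_c/(y_c·A) = 1.35 + 2.6087/(1.35 × 5.72555) = 1.35 + 0.3375 = 1.6875 m along the plane.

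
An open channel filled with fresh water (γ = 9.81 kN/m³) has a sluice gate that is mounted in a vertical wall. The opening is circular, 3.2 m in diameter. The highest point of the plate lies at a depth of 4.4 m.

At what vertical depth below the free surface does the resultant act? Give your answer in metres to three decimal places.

h_p = 6.107 m

γ = 9.81 kN/m³.
The centroid is at the centre, 1.6 m below the top of the plate, so the centroid depth is h_c = 4.4 + 1.6 = 6 m.
A = π(1.6)² = 8.04248 m².
Resultant F = γ·h_c·A = 9.81 × 6 × 8.04248 = 473.38 kN.
I_c = πr⁴/4 = π × 1.6⁴/4 = 5.14719 m⁴.
Centre of pressure: y_p = y_c + I_c/(y_c·A) = 6 + 5.14719/(6 × 8.04248) = 6 + 0.106667 = 6.10667 m along the plane.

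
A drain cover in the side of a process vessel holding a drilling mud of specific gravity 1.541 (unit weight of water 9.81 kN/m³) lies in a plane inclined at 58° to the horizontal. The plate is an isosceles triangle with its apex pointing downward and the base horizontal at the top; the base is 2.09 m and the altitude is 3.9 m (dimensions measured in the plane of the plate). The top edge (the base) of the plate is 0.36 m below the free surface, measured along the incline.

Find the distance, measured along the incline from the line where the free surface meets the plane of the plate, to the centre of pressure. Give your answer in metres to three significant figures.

γ = 1.541 × 9.81 = 15.11721 kN/m³.
Let θ = 58° be the plate's angle to the horizontal; measure y along the incline from where the plane meets the free surface. Vertical depth h = y·sinθ with sinθ = 0.848048.
With the apex down, the centroid sits h/3 = 3.9/3 = 1.3 m below the base (the top edge), so y_c = 0.36 + 1.3 = 1.66 m and h_c = 1.66 × 0.848048 = 1.40776 m.
A = ½ × 2.09 × 3.9 = 4.0755 m².
Resultant F = γ·h_c·A = 15.11721 × 1.40776 × 4.0755 = 86.7324 kN.
I_c = b·h³/36 = 2.09 × 3.9³/36 = 3.4438 m⁴.
Centre of pressure: y_p = y_c + I_c/(y_c·A) = 1.66 + 3.4438/(1.66 × 4.0755) = 1.66 + 0.509037 = 2.16904 m along the plane.

y_p = 2.17 m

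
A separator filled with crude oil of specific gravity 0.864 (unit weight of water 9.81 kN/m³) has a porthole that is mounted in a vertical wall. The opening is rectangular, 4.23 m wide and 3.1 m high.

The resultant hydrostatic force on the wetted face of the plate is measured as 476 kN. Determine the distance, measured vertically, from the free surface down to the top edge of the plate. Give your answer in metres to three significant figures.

γ = 0.864 × 9.81 = 8.47584 kN/m³.
A = 4.23 × 3.1 = 13.113 m².
From F = γ·h_c·A, the centroid depth is h_c = 476/(8.47584 × 13.113) = 4.28274 m.
The centroid lies 3.1/2 = 1.55 m below the top edge, so the top edge sits at h_top = 4.28274 − 1.55 = 2.73274 m below the surface.

d_top ≈ 2.73 m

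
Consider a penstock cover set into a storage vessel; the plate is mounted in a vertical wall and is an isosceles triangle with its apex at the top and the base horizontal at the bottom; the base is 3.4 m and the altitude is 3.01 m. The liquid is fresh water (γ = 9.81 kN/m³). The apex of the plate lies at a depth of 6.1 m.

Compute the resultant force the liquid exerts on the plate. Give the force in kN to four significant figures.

F ≈ 406.9 kN

γ = 9.81 kN/m³.
With the apex up, the centroid sits 2h/3 = 2 × 3.01/3 = 2.00667 m below the apex, so the centroid depth is h_c = 6.1 + 2.00667 = 8.10667 m.
A = ½ × 3.4 × 3.01 = 5.117 m².
Resultant F = γ·h_c·A = 9.81 × 8.10667 × 5.117 = 406.937 kN.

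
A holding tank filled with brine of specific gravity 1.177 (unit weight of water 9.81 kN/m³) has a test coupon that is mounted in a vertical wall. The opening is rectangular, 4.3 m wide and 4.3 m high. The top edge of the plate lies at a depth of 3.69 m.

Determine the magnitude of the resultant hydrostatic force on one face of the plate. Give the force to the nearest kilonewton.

γ = 1.177 × 9.81 = 11.54637 kN/m³.
The centroid lies 4.3/2 = 2.15 m below the top edge, so the centroid depth is h_c = 3.69 + 2.15 = 5.84 m.
A = 4.3 × 4.3 = 18.49 m².
Resultant F = γ·h_c·A = 11.54637 × 5.84 × 18.49 = 1246.8 kN.

F ≈ 1247 kN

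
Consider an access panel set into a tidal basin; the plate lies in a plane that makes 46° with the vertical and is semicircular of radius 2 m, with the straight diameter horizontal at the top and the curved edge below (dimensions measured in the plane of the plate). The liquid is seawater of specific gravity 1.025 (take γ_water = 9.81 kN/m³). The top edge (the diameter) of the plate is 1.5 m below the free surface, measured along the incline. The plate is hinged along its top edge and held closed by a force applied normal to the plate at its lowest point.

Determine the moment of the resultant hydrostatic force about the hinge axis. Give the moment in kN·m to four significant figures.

γ = 1.025 × 9.81 = 10.05525 kN/m³.
The plate makes 46° with the vertical, i.e. θ = 90° − 46° = 44° to the horizontal. Measuring y along the incline from the free-surface line, vertical depth h = y·sinθ with sinθ = 0.694658.
The centroid of a semicircle lies 4r/(3π) = 0.848826 m from the diameter, here below the top edge, so y_c = 1.5 + 0.848826 = 2.34883 m and h_c = 2.34883 × 0.694658 = 1.63163 m.
A = πr²/2 = π × 2²/2 = 6.28319 m².
Resultant F = γ·h_c·A = 10.05525 × 1.63163 × 6.28319 = 103.085 kN.
I_c = (π/8 − 8/(9π))·r⁴ = 0.109757 × 2⁴ = 1.75611 m⁴.
Centre of pressure: y_p = y_c + I_c/(y_c·A) = 2.34883 + 1.75611/(2.34883 × 6.28319) = 2.34883 + 0.118993 = 2.46782 m along the plane.
The resultant acts 0.848826 + 0.118993 = 0.967819 m (along the plate) below the hinge at the top edge, so the moment about the hinge is M = F × 0.967819 = 103.085 × 0.967819 = 99.7676 kN·m.

M ≈ 99.77 kN·m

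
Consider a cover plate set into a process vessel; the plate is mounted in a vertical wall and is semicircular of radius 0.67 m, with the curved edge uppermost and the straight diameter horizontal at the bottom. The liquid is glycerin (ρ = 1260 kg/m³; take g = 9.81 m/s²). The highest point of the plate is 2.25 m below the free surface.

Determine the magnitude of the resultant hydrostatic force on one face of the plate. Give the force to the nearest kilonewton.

γ = ρg = 1260 × 9.81 / 1000 = 12.3606 kN/m³.
The centroid lies 4r/(3π) = 0.284357 m above the diameter, so r − 4r/(3π) = 0.67 − 0.284357 = 0.385643 m below the topmost point, so the centroid depth is h_c = 2.25 + 0.385643 = 2.63564 m.
A = πr²/2 = π × 0.67²/2 = 0.70513 m².
Resultant F = γ·h_c·A = 12.3606 × 2.63564 × 0.70513 = 22.9718 kN.

F ≈ 23 kN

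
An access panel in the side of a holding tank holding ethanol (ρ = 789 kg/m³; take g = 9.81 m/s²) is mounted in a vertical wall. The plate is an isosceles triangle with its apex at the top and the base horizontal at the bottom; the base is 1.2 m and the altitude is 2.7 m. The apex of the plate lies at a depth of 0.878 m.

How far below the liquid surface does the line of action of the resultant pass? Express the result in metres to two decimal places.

γ = ρg = 789 × 9.81 / 1000 = 7.74009 kN/m³.
With the apex up, the centroid sits 2h/3 = 2 × 2.7/3 = 1.8 m below the apex, so the centroid depth is h_c = 0.878 + 1.8 = 2.678 m.
A = ½ × 1.2 × 2.7 = 1.62 m².
Resultant F = γ·h_c·A = 7.74009 × 2.678 × 1.62 = 33.5793 kN.
I_c = b·h³/36 = 1.2 × 2.7³/36 = 0.6561 m⁴.
Centre of pressure: y_p = y_c + I_c/(y_c·A) = 2.678 + 0.6561/(2.678 × 1.62) = 2.678 + 0.151232 = 2.82923 m along the plane.

h_p = 2.83 m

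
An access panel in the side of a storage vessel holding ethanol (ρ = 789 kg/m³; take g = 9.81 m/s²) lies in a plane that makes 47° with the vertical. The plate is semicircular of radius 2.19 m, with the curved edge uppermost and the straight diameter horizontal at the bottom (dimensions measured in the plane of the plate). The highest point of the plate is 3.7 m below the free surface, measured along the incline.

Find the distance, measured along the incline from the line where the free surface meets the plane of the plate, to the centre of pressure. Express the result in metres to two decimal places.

y_p = 5.03 m

γ = ρg = 789 × 9.81 / 1000 = 7.74009 kN/m³.
The plate makes 47° with the vertical, i.e. θ = 90° − 47° = 43° to the horizontal. Measuring y along the incline from the free-surface line, vertical depth h = y·sinθ with sinθ = 0.681998.
The centroid lies 4r/(3π) = 0.929465 m above the diameter, so r − 4r/(3π) = 2.19 − 0.929465 = 1.26053 m below the topmost point, so y_c = 3.7 + 1.26053 = 4.96053 m and h_c = 4.96053 × 0.681998 = 3.38307 m.
A = πr²/2 = π × 2.19²/2 = 7.5337 m².
Resultant F = γ·h_c·A = 7.74009 × 3.38307 × 7.5337 = 197.272 kN.
I_c = (π/8 − 8/(9π))·r⁴ = 0.109757 × 2.19⁴ = 2.52469 m⁴.
Centre of pressure: y_p = y_c + I_c/(y_c·A) = 4.96053 + 2.52469/(4.96053 × 7.5337) = 4.96053 + 0.0675572 = 5.02809 m along the plane.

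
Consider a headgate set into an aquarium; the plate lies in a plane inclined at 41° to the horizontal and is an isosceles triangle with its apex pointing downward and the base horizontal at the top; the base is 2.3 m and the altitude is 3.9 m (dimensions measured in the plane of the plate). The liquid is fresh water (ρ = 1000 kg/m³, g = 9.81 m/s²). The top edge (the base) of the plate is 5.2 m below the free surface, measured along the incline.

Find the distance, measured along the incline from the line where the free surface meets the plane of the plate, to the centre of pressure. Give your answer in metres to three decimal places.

γ = ρg = 1000 × 9.81 = 9810 N/m³ = 9.81 kN/m³.
Let θ = 41° be the plate's angle to the horizontal; measure y along the incline from where the plane meets the free surface. Vertical depth h = y·sinθ with sinθ = 0.656059.
With the apex down, the centroid sits h/3 = 3.9/3 = 1.3 m below the base (the top edge), so y_c = 5.2 + 1.3 = 6.5 m and h_c = 6.5 × 0.656059 = 4.26438 m.
A = ½ × 2.3 × 3.9 = 4.485 m².
Resultant F = γ·h_c·A = 9.81 × 4.26438 × 4.485 = 187.624 kN.
I_c = b·h³/36 = 2.3 × 3.9³/36 = 3.78982 m⁴.
Centre of pressure: y_p = y_c + I_c/(y_c·A) = 6.5 + 3.78982/(6.5 × 4.485) = 6.5 + 0.13 = 6.63 m along the plane.

y_p = 6.630 m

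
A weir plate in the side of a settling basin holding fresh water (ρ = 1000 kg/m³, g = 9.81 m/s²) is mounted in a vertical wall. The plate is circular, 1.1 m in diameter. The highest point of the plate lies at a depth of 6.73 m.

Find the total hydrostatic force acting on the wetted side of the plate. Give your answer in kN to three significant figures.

F ≈ 67.9 kN

γ = ρg = 1000 × 9.81 = 9810 N/m³ = 9.81 kN/m³.
The centroid is at the centre, 0.55 m below the top of the plate, so the centroid depth is h_c = 6.73 + 0.55 = 7.28 m.
A = π(0.55)² = 0.950332 m².
Resultant F = γ·h_c·A = 9.81 × 7.28 × 0.950332 = 67.8697 kN.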